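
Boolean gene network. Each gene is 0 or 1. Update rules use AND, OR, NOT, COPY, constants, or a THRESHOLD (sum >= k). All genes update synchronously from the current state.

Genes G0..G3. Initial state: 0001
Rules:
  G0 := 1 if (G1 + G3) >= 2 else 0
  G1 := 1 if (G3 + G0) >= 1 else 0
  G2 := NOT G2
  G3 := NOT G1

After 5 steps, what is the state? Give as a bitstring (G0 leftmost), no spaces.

Step 1: G0=(0+1>=2)=0 G1=(1+0>=1)=1 G2=NOT G2=NOT 0=1 G3=NOT G1=NOT 0=1 -> 0111
Step 2: G0=(1+1>=2)=1 G1=(1+0>=1)=1 G2=NOT G2=NOT 1=0 G3=NOT G1=NOT 1=0 -> 1100
Step 3: G0=(1+0>=2)=0 G1=(0+1>=1)=1 G2=NOT G2=NOT 0=1 G3=NOT G1=NOT 1=0 -> 0110
Step 4: G0=(1+0>=2)=0 G1=(0+0>=1)=0 G2=NOT G2=NOT 1=0 G3=NOT G1=NOT 1=0 -> 0000
Step 5: G0=(0+0>=2)=0 G1=(0+0>=1)=0 G2=NOT G2=NOT 0=1 G3=NOT G1=NOT 0=1 -> 0011

0011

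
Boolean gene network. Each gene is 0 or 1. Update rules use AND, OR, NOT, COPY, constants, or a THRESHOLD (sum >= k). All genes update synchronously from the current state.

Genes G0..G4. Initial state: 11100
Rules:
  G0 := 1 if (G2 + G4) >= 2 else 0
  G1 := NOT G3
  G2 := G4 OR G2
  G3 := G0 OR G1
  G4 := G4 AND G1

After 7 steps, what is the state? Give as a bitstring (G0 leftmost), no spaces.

Step 1: G0=(1+0>=2)=0 G1=NOT G3=NOT 0=1 G2=G4|G2=0|1=1 G3=G0|G1=1|1=1 G4=G4&G1=0&1=0 -> 01110
Step 2: G0=(1+0>=2)=0 G1=NOT G3=NOT 1=0 G2=G4|G2=0|1=1 G3=G0|G1=0|1=1 G4=G4&G1=0&1=0 -> 00110
Step 3: G0=(1+0>=2)=0 G1=NOT G3=NOT 1=0 G2=G4|G2=0|1=1 G3=G0|G1=0|0=0 G4=G4&G1=0&0=0 -> 00100
Step 4: G0=(1+0>=2)=0 G1=NOT G3=NOT 0=1 G2=G4|G2=0|1=1 G3=G0|G1=0|0=0 G4=G4&G1=0&0=0 -> 01100
Step 5: G0=(1+0>=2)=0 G1=NOT G3=NOT 0=1 G2=G4|G2=0|1=1 G3=G0|G1=0|1=1 G4=G4&G1=0&1=0 -> 01110
Step 6: G0=(1+0>=2)=0 G1=NOT G3=NOT 1=0 G2=G4|G2=0|1=1 G3=G0|G1=0|1=1 G4=G4&G1=0&1=0 -> 00110
Step 7: G0=(1+0>=2)=0 G1=NOT G3=NOT 1=0 G2=G4|G2=0|1=1 G3=G0|G1=0|0=0 G4=G4&G1=0&0=0 -> 00100

00100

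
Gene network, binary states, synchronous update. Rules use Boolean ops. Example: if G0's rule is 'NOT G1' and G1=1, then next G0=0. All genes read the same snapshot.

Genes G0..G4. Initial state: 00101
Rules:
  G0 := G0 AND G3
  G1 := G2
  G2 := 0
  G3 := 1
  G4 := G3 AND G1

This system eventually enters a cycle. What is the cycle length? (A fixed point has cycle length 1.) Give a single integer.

Answer: 1

Derivation:
Step 0: 00101
Step 1: G0=G0&G3=0&0=0 G1=G2=1 G2=0(const) G3=1(const) G4=G3&G1=0&0=0 -> 01010
Step 2: G0=G0&G3=0&1=0 G1=G2=0 G2=0(const) G3=1(const) G4=G3&G1=1&1=1 -> 00011
Step 3: G0=G0&G3=0&1=0 G1=G2=0 G2=0(const) G3=1(const) G4=G3&G1=1&0=0 -> 00010
Step 4: G0=G0&G3=0&1=0 G1=G2=0 G2=0(const) G3=1(const) G4=G3&G1=1&0=0 -> 00010
State from step 4 equals state from step 3 -> cycle length 1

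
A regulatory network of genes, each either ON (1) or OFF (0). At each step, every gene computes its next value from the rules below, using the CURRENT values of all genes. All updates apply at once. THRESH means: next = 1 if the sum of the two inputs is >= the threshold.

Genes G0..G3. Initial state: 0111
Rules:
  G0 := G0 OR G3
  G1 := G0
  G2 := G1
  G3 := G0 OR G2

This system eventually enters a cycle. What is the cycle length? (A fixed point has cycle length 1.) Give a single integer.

Step 0: 0111
Step 1: G0=G0|G3=0|1=1 G1=G0=0 G2=G1=1 G3=G0|G2=0|1=1 -> 1011
Step 2: G0=G0|G3=1|1=1 G1=G0=1 G2=G1=0 G3=G0|G2=1|1=1 -> 1101
Step 3: G0=G0|G3=1|1=1 G1=G0=1 G2=G1=1 G3=G0|G2=1|0=1 -> 1111
Step 4: G0=G0|G3=1|1=1 G1=G0=1 G2=G1=1 G3=G0|G2=1|1=1 -> 1111
State from step 4 equals state from step 3 -> cycle length 1

Answer: 1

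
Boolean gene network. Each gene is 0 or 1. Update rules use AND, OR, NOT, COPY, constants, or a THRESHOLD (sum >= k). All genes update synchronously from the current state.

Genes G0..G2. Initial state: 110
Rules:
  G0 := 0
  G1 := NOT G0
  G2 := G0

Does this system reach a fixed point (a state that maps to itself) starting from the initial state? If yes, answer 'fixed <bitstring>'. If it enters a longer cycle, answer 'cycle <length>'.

Answer: fixed 010

Derivation:
Step 0: 110
Step 1: G0=0(const) G1=NOT G0=NOT 1=0 G2=G0=1 -> 001
Step 2: G0=0(const) G1=NOT G0=NOT 0=1 G2=G0=0 -> 010
Step 3: G0=0(const) G1=NOT G0=NOT 0=1 G2=G0=0 -> 010
Fixed point reached at step 2: 010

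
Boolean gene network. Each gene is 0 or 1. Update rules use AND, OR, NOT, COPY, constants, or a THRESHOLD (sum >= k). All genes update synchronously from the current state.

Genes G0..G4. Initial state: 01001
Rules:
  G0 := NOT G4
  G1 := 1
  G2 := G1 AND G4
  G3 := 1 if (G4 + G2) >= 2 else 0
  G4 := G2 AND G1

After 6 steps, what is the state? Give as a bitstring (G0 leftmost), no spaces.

Step 1: G0=NOT G4=NOT 1=0 G1=1(const) G2=G1&G4=1&1=1 G3=(1+0>=2)=0 G4=G2&G1=0&1=0 -> 01100
Step 2: G0=NOT G4=NOT 0=1 G1=1(const) G2=G1&G4=1&0=0 G3=(0+1>=2)=0 G4=G2&G1=1&1=1 -> 11001
Step 3: G0=NOT G4=NOT 1=0 G1=1(const) G2=G1&G4=1&1=1 G3=(1+0>=2)=0 G4=G2&G1=0&1=0 -> 01100
Step 4: G0=NOT G4=NOT 0=1 G1=1(const) G2=G1&G4=1&0=0 G3=(0+1>=2)=0 G4=G2&G1=1&1=1 -> 11001
Step 5: G0=NOT G4=NOT 1=0 G1=1(const) G2=G1&G4=1&1=1 G3=(1+0>=2)=0 G4=G2&G1=0&1=0 -> 01100
Step 6: G0=NOT G4=NOT 0=1 G1=1(const) G2=G1&G4=1&0=0 G3=(0+1>=2)=0 G4=G2&G1=1&1=1 -> 11001

11001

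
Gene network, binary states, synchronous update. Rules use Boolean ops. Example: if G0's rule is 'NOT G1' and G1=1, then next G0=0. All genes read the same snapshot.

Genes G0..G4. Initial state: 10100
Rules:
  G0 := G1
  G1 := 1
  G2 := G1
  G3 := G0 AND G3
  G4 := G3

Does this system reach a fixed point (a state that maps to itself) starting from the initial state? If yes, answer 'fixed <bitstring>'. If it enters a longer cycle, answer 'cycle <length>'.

Step 0: 10100
Step 1: G0=G1=0 G1=1(const) G2=G1=0 G3=G0&G3=1&0=0 G4=G3=0 -> 01000
Step 2: G0=G1=1 G1=1(const) G2=G1=1 G3=G0&G3=0&0=0 G4=G3=0 -> 11100
Step 3: G0=G1=1 G1=1(const) G2=G1=1 G3=G0&G3=1&0=0 G4=G3=0 -> 11100
Fixed point reached at step 2: 11100

Answer: fixed 11100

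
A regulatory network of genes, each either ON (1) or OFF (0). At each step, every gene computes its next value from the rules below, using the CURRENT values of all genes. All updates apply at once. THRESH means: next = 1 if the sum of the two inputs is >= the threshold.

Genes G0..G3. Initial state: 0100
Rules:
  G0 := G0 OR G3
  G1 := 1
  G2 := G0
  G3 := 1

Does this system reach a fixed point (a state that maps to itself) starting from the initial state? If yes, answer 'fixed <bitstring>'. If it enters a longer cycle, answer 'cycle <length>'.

Step 0: 0100
Step 1: G0=G0|G3=0|0=0 G1=1(const) G2=G0=0 G3=1(const) -> 0101
Step 2: G0=G0|G3=0|1=1 G1=1(const) G2=G0=0 G3=1(const) -> 1101
Step 3: G0=G0|G3=1|1=1 G1=1(const) G2=G0=1 G3=1(const) -> 1111
Step 4: G0=G0|G3=1|1=1 G1=1(const) G2=G0=1 G3=1(const) -> 1111
Fixed point reached at step 3: 1111

Answer: fixed 1111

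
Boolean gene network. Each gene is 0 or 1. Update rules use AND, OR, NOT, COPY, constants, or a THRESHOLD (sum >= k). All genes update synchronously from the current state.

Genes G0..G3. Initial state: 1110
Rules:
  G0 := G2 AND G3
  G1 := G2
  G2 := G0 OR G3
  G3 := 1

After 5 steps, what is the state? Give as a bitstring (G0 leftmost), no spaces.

Step 1: G0=G2&G3=1&0=0 G1=G2=1 G2=G0|G3=1|0=1 G3=1(const) -> 0111
Step 2: G0=G2&G3=1&1=1 G1=G2=1 G2=G0|G3=0|1=1 G3=1(const) -> 1111
Step 3: G0=G2&G3=1&1=1 G1=G2=1 G2=G0|G3=1|1=1 G3=1(const) -> 1111
Step 4: G0=G2&G3=1&1=1 G1=G2=1 G2=G0|G3=1|1=1 G3=1(const) -> 1111
Step 5: G0=G2&G3=1&1=1 G1=G2=1 G2=G0|G3=1|1=1 G3=1(const) -> 1111

1111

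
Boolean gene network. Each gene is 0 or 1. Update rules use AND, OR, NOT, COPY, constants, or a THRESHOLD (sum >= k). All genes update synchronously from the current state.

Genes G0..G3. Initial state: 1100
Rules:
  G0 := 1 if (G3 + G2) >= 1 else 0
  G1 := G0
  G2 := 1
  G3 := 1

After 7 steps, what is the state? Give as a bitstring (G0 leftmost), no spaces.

Step 1: G0=(0+0>=1)=0 G1=G0=1 G2=1(const) G3=1(const) -> 0111
Step 2: G0=(1+1>=1)=1 G1=G0=0 G2=1(const) G3=1(const) -> 1011
Step 3: G0=(1+1>=1)=1 G1=G0=1 G2=1(const) G3=1(const) -> 1111
Step 4: G0=(1+1>=1)=1 G1=G0=1 G2=1(const) G3=1(const) -> 1111
Step 5: G0=(1+1>=1)=1 G1=G0=1 G2=1(const) G3=1(const) -> 1111
Step 6: G0=(1+1>=1)=1 G1=G0=1 G2=1(const) G3=1(const) -> 1111
Step 7: G0=(1+1>=1)=1 G1=G0=1 G2=1(const) G3=1(const) -> 1111

1111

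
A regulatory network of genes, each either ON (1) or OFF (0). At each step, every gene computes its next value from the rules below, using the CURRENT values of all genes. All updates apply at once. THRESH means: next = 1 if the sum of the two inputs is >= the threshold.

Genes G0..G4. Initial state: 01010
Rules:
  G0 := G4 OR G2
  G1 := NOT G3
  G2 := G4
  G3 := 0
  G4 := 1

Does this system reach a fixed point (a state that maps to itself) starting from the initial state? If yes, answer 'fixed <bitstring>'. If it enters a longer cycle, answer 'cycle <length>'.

Step 0: 01010
Step 1: G0=G4|G2=0|0=0 G1=NOT G3=NOT 1=0 G2=G4=0 G3=0(const) G4=1(const) -> 00001
Step 2: G0=G4|G2=1|0=1 G1=NOT G3=NOT 0=1 G2=G4=1 G3=0(const) G4=1(const) -> 11101
Step 3: G0=G4|G2=1|1=1 G1=NOT G3=NOT 0=1 G2=G4=1 G3=0(const) G4=1(const) -> 11101
Fixed point reached at step 2: 11101

Answer: fixed 11101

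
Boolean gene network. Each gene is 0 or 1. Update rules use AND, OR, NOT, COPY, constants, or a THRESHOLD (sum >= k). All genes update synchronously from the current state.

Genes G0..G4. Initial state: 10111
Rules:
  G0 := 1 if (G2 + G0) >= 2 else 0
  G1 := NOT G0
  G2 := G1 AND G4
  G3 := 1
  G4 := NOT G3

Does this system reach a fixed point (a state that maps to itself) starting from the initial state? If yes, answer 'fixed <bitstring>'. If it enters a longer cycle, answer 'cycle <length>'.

Step 0: 10111
Step 1: G0=(1+1>=2)=1 G1=NOT G0=NOT 1=0 G2=G1&G4=0&1=0 G3=1(const) G4=NOT G3=NOT 1=0 -> 10010
Step 2: G0=(0+1>=2)=0 G1=NOT G0=NOT 1=0 G2=G1&G4=0&0=0 G3=1(const) G4=NOT G3=NOT 1=0 -> 00010
Step 3: G0=(0+0>=2)=0 G1=NOT G0=NOT 0=1 G2=G1&G4=0&0=0 G3=1(const) G4=NOT G3=NOT 1=0 -> 01010
Step 4: G0=(0+0>=2)=0 G1=NOT G0=NOT 0=1 G2=G1&G4=1&0=0 G3=1(const) G4=NOT G3=NOT 1=0 -> 01010
Fixed point reached at step 3: 01010

Answer: fixed 01010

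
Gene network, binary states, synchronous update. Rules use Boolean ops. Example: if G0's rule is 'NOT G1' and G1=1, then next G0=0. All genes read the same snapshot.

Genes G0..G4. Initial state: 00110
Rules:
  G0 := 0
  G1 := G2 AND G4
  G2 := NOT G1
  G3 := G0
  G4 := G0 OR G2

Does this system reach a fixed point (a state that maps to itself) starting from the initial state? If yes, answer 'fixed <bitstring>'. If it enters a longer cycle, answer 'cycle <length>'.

Step 0: 00110
Step 1: G0=0(const) G1=G2&G4=1&0=0 G2=NOT G1=NOT 0=1 G3=G0=0 G4=G0|G2=0|1=1 -> 00101
Step 2: G0=0(const) G1=G2&G4=1&1=1 G2=NOT G1=NOT 0=1 G3=G0=0 G4=G0|G2=0|1=1 -> 01101
Step 3: G0=0(const) G1=G2&G4=1&1=1 G2=NOT G1=NOT 1=0 G3=G0=0 G4=G0|G2=0|1=1 -> 01001
Step 4: G0=0(const) G1=G2&G4=0&1=0 G2=NOT G1=NOT 1=0 G3=G0=0 G4=G0|G2=0|0=0 -> 00000
Step 5: G0=0(const) G1=G2&G4=0&0=0 G2=NOT G1=NOT 0=1 G3=G0=0 G4=G0|G2=0|0=0 -> 00100
Step 6: G0=0(const) G1=G2&G4=1&0=0 G2=NOT G1=NOT 0=1 G3=G0=0 G4=G0|G2=0|1=1 -> 00101
Cycle of length 5 starting at step 1 -> no fixed point

Answer: cycle 5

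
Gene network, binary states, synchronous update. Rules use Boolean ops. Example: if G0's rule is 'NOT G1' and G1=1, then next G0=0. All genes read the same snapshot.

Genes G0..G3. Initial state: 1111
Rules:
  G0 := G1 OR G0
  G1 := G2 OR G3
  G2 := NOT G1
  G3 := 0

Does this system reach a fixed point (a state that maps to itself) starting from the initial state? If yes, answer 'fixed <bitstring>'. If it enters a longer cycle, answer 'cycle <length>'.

Step 0: 1111
Step 1: G0=G1|G0=1|1=1 G1=G2|G3=1|1=1 G2=NOT G1=NOT 1=0 G3=0(const) -> 1100
Step 2: G0=G1|G0=1|1=1 G1=G2|G3=0|0=0 G2=NOT G1=NOT 1=0 G3=0(const) -> 1000
Step 3: G0=G1|G0=0|1=1 G1=G2|G3=0|0=0 G2=NOT G1=NOT 0=1 G3=0(const) -> 1010
Step 4: G0=G1|G0=0|1=1 G1=G2|G3=1|0=1 G2=NOT G1=NOT 0=1 G3=0(const) -> 1110
Step 5: G0=G1|G0=1|1=1 G1=G2|G3=1|0=1 G2=NOT G1=NOT 1=0 G3=0(const) -> 1100
Cycle of length 4 starting at step 1 -> no fixed point

Answer: cycle 4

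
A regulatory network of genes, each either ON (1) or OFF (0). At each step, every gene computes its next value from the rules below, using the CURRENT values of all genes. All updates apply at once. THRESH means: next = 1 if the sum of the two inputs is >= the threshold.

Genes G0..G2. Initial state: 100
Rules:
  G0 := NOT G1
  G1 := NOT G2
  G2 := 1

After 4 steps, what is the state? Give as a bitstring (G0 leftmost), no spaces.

Step 1: G0=NOT G1=NOT 0=1 G1=NOT G2=NOT 0=1 G2=1(const) -> 111
Step 2: G0=NOT G1=NOT 1=0 G1=NOT G2=NOT 1=0 G2=1(const) -> 001
Step 3: G0=NOT G1=NOT 0=1 G1=NOT G2=NOT 1=0 G2=1(const) -> 101
Step 4: G0=NOT G1=NOT 0=1 G1=NOT G2=NOT 1=0 G2=1(const) -> 101

101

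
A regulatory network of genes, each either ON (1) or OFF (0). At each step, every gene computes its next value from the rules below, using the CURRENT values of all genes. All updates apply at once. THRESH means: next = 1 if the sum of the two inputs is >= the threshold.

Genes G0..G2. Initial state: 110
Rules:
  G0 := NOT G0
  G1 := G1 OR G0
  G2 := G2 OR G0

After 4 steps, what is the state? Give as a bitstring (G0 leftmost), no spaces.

Step 1: G0=NOT G0=NOT 1=0 G1=G1|G0=1|1=1 G2=G2|G0=0|1=1 -> 011
Step 2: G0=NOT G0=NOT 0=1 G1=G1|G0=1|0=1 G2=G2|G0=1|0=1 -> 111
Step 3: G0=NOT G0=NOT 1=0 G1=G1|G0=1|1=1 G2=G2|G0=1|1=1 -> 011
Step 4: G0=NOT G0=NOT 0=1 G1=G1|G0=1|0=1 G2=G2|G0=1|0=1 -> 111

111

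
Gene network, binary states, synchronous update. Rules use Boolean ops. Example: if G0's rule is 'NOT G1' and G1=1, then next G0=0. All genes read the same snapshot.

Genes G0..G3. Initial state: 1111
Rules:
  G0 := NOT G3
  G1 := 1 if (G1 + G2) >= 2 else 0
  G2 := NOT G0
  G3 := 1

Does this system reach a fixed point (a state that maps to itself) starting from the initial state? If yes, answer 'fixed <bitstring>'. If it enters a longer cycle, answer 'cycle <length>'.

Step 0: 1111
Step 1: G0=NOT G3=NOT 1=0 G1=(1+1>=2)=1 G2=NOT G0=NOT 1=0 G3=1(const) -> 0101
Step 2: G0=NOT G3=NOT 1=0 G1=(1+0>=2)=0 G2=NOT G0=NOT 0=1 G3=1(const) -> 0011
Step 3: G0=NOT G3=NOT 1=0 G1=(0+1>=2)=0 G2=NOT G0=NOT 0=1 G3=1(const) -> 0011
Fixed point reached at step 2: 0011

Answer: fixed 0011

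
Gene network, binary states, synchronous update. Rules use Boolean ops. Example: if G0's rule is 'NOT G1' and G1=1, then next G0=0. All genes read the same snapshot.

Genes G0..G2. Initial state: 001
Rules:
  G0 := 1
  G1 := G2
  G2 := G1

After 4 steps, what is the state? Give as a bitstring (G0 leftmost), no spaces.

Step 1: G0=1(const) G1=G2=1 G2=G1=0 -> 110
Step 2: G0=1(const) G1=G2=0 G2=G1=1 -> 101
Step 3: G0=1(const) G1=G2=1 G2=G1=0 -> 110
Step 4: G0=1(const) G1=G2=0 G2=G1=1 -> 101

101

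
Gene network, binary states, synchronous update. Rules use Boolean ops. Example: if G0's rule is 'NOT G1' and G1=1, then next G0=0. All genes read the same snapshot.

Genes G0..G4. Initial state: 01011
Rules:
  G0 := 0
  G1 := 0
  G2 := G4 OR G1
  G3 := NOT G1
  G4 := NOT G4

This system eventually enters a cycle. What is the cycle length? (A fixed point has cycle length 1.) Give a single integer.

Step 0: 01011
Step 1: G0=0(const) G1=0(const) G2=G4|G1=1|1=1 G3=NOT G1=NOT 1=0 G4=NOT G4=NOT 1=0 -> 00100
Step 2: G0=0(const) G1=0(const) G2=G4|G1=0|0=0 G3=NOT G1=NOT 0=1 G4=NOT G4=NOT 0=1 -> 00011
Step 3: G0=0(const) G1=0(const) G2=G4|G1=1|0=1 G3=NOT G1=NOT 0=1 G4=NOT G4=NOT 1=0 -> 00110
Step 4: G0=0(const) G1=0(const) G2=G4|G1=0|0=0 G3=NOT G1=NOT 0=1 G4=NOT G4=NOT 0=1 -> 00011
State from step 4 equals state from step 2 -> cycle length 2

Answer: 2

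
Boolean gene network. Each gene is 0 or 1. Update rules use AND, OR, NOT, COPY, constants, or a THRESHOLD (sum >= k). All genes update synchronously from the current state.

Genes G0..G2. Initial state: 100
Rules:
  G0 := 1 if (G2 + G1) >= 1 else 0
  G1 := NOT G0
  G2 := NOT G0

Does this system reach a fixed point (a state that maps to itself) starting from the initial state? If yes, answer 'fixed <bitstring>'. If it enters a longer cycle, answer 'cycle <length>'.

Step 0: 100
Step 1: G0=(0+0>=1)=0 G1=NOT G0=NOT 1=0 G2=NOT G0=NOT 1=0 -> 000
Step 2: G0=(0+0>=1)=0 G1=NOT G0=NOT 0=1 G2=NOT G0=NOT 0=1 -> 011
Step 3: G0=(1+1>=1)=1 G1=NOT G0=NOT 0=1 G2=NOT G0=NOT 0=1 -> 111
Step 4: G0=(1+1>=1)=1 G1=NOT G0=NOT 1=0 G2=NOT G0=NOT 1=0 -> 100
Cycle of length 4 starting at step 0 -> no fixed point

Answer: cycle 4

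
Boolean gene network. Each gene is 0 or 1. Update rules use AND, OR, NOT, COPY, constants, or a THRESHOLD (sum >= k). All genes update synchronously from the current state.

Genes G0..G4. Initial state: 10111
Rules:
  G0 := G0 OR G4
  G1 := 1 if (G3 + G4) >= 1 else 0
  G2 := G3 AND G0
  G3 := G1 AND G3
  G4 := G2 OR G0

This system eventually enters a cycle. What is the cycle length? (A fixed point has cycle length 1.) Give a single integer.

Step 0: 10111
Step 1: G0=G0|G4=1|1=1 G1=(1+1>=1)=1 G2=G3&G0=1&1=1 G3=G1&G3=0&1=0 G4=G2|G0=1|1=1 -> 11101
Step 2: G0=G0|G4=1|1=1 G1=(0+1>=1)=1 G2=G3&G0=0&1=0 G3=G1&G3=1&0=0 G4=G2|G0=1|1=1 -> 11001
Step 3: G0=G0|G4=1|1=1 G1=(0+1>=1)=1 G2=G3&G0=0&1=0 G3=G1&G3=1&0=0 G4=G2|G0=0|1=1 -> 11001
State from step 3 equals state from step 2 -> cycle length 1

Answer: 1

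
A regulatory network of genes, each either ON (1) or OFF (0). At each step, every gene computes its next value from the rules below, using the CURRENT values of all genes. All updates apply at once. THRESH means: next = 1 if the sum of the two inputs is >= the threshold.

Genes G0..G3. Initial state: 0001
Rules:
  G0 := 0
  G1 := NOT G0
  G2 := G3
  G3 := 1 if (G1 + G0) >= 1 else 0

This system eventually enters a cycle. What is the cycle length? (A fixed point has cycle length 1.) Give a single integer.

Answer: 1

Derivation:
Step 0: 0001
Step 1: G0=0(const) G1=NOT G0=NOT 0=1 G2=G3=1 G3=(0+0>=1)=0 -> 0110
Step 2: G0=0(const) G1=NOT G0=NOT 0=1 G2=G3=0 G3=(1+0>=1)=1 -> 0101
Step 3: G0=0(const) G1=NOT G0=NOT 0=1 G2=G3=1 G3=(1+0>=1)=1 -> 0111
Step 4: G0=0(const) G1=NOT G0=NOT 0=1 G2=G3=1 G3=(1+0>=1)=1 -> 0111
State from step 4 equals state from step 3 -> cycle length 1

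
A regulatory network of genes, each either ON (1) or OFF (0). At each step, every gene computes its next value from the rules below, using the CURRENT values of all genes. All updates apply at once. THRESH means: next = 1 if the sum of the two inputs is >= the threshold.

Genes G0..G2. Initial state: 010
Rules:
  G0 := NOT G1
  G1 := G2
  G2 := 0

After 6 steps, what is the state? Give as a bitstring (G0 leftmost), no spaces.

Step 1: G0=NOT G1=NOT 1=0 G1=G2=0 G2=0(const) -> 000
Step 2: G0=NOT G1=NOT 0=1 G1=G2=0 G2=0(const) -> 100
Step 3: G0=NOT G1=NOT 0=1 G1=G2=0 G2=0(const) -> 100
Step 4: G0=NOT G1=NOT 0=1 G1=G2=0 G2=0(const) -> 100
Step 5: G0=NOT G1=NOT 0=1 G1=G2=0 G2=0(const) -> 100
Step 6: G0=NOT G1=NOT 0=1 G1=G2=0 G2=0(const) -> 100

100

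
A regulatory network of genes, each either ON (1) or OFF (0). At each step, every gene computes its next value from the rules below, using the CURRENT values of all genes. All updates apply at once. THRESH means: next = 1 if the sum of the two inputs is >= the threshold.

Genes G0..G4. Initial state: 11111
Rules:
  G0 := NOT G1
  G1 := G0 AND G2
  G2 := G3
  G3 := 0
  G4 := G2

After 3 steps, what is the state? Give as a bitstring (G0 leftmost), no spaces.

Step 1: G0=NOT G1=NOT 1=0 G1=G0&G2=1&1=1 G2=G3=1 G3=0(const) G4=G2=1 -> 01101
Step 2: G0=NOT G1=NOT 1=0 G1=G0&G2=0&1=0 G2=G3=0 G3=0(const) G4=G2=1 -> 00001
Step 3: G0=NOT G1=NOT 0=1 G1=G0&G2=0&0=0 G2=G3=0 G3=0(const) G4=G2=0 -> 10000

10000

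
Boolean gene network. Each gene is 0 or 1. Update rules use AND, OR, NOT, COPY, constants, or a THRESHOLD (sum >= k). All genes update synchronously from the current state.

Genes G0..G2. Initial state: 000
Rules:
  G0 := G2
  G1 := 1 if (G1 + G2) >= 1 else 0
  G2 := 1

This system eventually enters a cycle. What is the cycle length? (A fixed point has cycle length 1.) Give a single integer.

Answer: 1

Derivation:
Step 0: 000
Step 1: G0=G2=0 G1=(0+0>=1)=0 G2=1(const) -> 001
Step 2: G0=G2=1 G1=(0+1>=1)=1 G2=1(const) -> 111
Step 3: G0=G2=1 G1=(1+1>=1)=1 G2=1(const) -> 111
State from step 3 equals state from step 2 -> cycle length 1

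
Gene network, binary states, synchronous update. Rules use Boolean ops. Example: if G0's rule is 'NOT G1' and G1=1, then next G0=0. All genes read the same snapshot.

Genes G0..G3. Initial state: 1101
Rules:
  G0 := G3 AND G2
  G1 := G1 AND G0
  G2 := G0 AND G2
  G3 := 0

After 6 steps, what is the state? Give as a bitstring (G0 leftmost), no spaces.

Step 1: G0=G3&G2=1&0=0 G1=G1&G0=1&1=1 G2=G0&G2=1&0=0 G3=0(const) -> 0100
Step 2: G0=G3&G2=0&0=0 G1=G1&G0=1&0=0 G2=G0&G2=0&0=0 G3=0(const) -> 0000
Step 3: G0=G3&G2=0&0=0 G1=G1&G0=0&0=0 G2=G0&G2=0&0=0 G3=0(const) -> 0000
Step 4: G0=G3&G2=0&0=0 G1=G1&G0=0&0=0 G2=G0&G2=0&0=0 G3=0(const) -> 0000
Step 5: G0=G3&G2=0&0=0 G1=G1&G0=0&0=0 G2=G0&G2=0&0=0 G3=0(const) -> 0000
Step 6: G0=G3&G2=0&0=0 G1=G1&G0=0&0=0 G2=G0&G2=0&0=0 G3=0(const) -> 0000

0000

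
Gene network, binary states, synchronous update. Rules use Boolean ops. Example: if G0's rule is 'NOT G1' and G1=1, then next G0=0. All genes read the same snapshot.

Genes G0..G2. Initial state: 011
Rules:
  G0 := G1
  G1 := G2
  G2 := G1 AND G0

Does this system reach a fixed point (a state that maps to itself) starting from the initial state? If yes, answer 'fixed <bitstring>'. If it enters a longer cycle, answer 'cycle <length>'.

Step 0: 011
Step 1: G0=G1=1 G1=G2=1 G2=G1&G0=1&0=0 -> 110
Step 2: G0=G1=1 G1=G2=0 G2=G1&G0=1&1=1 -> 101
Step 3: G0=G1=0 G1=G2=1 G2=G1&G0=0&1=0 -> 010
Step 4: G0=G1=1 G1=G2=0 G2=G1&G0=1&0=0 -> 100
Step 5: G0=G1=0 G1=G2=0 G2=G1&G0=0&1=0 -> 000
Step 6: G0=G1=0 G1=G2=0 G2=G1&G0=0&0=0 -> 000
Fixed point reached at step 5: 000

Answer: fixed 000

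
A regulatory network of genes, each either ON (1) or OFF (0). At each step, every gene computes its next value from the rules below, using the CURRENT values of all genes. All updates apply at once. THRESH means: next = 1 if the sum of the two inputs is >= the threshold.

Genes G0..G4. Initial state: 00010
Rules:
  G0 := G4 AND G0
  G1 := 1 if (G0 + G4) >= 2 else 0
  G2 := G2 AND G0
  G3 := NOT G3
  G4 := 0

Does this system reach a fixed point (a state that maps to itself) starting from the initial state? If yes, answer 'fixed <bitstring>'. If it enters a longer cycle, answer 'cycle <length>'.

Step 0: 00010
Step 1: G0=G4&G0=0&0=0 G1=(0+0>=2)=0 G2=G2&G0=0&0=0 G3=NOT G3=NOT 1=0 G4=0(const) -> 00000
Step 2: G0=G4&G0=0&0=0 G1=(0+0>=2)=0 G2=G2&G0=0&0=0 G3=NOT G3=NOT 0=1 G4=0(const) -> 00010
Cycle of length 2 starting at step 0 -> no fixed point

Answer: cycle 2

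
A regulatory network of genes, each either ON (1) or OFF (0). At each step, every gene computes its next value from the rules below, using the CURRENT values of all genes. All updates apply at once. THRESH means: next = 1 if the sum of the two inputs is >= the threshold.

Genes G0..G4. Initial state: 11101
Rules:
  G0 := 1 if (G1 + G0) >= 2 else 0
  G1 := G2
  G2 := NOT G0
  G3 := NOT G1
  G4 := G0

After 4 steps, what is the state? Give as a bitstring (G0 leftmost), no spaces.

Step 1: G0=(1+1>=2)=1 G1=G2=1 G2=NOT G0=NOT 1=0 G3=NOT G1=NOT 1=0 G4=G0=1 -> 11001
Step 2: G0=(1+1>=2)=1 G1=G2=0 G2=NOT G0=NOT 1=0 G3=NOT G1=NOT 1=0 G4=G0=1 -> 10001
Step 3: G0=(0+1>=2)=0 G1=G2=0 G2=NOT G0=NOT 1=0 G3=NOT G1=NOT 0=1 G4=G0=1 -> 00011
Step 4: G0=(0+0>=2)=0 G1=G2=0 G2=NOT G0=NOT 0=1 G3=NOT G1=NOT 0=1 G4=G0=0 -> 00110

00110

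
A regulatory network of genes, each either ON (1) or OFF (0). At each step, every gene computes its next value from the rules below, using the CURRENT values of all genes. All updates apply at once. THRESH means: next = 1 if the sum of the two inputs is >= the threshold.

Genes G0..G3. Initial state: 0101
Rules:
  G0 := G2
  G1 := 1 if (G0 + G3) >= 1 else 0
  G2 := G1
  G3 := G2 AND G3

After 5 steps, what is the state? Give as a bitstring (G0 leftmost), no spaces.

Step 1: G0=G2=0 G1=(0+1>=1)=1 G2=G1=1 G3=G2&G3=0&1=0 -> 0110
Step 2: G0=G2=1 G1=(0+0>=1)=0 G2=G1=1 G3=G2&G3=1&0=0 -> 1010
Step 3: G0=G2=1 G1=(1+0>=1)=1 G2=G1=0 G3=G2&G3=1&0=0 -> 1100
Step 4: G0=G2=0 G1=(1+0>=1)=1 G2=G1=1 G3=G2&G3=0&0=0 -> 0110
Step 5: G0=G2=1 G1=(0+0>=1)=0 G2=G1=1 G3=G2&G3=1&0=0 -> 1010

1010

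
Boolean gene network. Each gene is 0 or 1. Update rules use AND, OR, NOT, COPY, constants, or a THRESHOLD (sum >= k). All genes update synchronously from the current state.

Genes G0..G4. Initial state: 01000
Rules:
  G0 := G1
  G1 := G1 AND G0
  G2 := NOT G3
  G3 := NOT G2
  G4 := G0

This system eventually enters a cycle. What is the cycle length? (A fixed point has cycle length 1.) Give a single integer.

Answer: 2

Derivation:
Step 0: 01000
Step 1: G0=G1=1 G1=G1&G0=1&0=0 G2=NOT G3=NOT 0=1 G3=NOT G2=NOT 0=1 G4=G0=0 -> 10110
Step 2: G0=G1=0 G1=G1&G0=0&1=0 G2=NOT G3=NOT 1=0 G3=NOT G2=NOT 1=0 G4=G0=1 -> 00001
Step 3: G0=G1=0 G1=G1&G0=0&0=0 G2=NOT G3=NOT 0=1 G3=NOT G2=NOT 0=1 G4=G0=0 -> 00110
Step 4: G0=G1=0 G1=G1&G0=0&0=0 G2=NOT G3=NOT 1=0 G3=NOT G2=NOT 1=0 G4=G0=0 -> 00000
Step 5: G0=G1=0 G1=G1&G0=0&0=0 G2=NOT G3=NOT 0=1 G3=NOT G2=NOT 0=1 G4=G0=0 -> 00110
State from step 5 equals state from step 3 -> cycle length 2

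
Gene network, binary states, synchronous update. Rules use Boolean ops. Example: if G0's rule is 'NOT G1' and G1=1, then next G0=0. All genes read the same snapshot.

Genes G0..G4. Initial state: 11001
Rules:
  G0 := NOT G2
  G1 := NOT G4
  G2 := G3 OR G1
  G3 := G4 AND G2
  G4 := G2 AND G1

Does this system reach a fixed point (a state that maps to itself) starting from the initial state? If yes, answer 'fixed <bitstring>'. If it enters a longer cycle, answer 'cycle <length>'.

Answer: cycle 4

Derivation:
Step 0: 11001
Step 1: G0=NOT G2=NOT 0=1 G1=NOT G4=NOT 1=0 G2=G3|G1=0|1=1 G3=G4&G2=1&0=0 G4=G2&G1=0&1=0 -> 10100
Step 2: G0=NOT G2=NOT 1=0 G1=NOT G4=NOT 0=1 G2=G3|G1=0|0=0 G3=G4&G2=0&1=0 G4=G2&G1=1&0=0 -> 01000
Step 3: G0=NOT G2=NOT 0=1 G1=NOT G4=NOT 0=1 G2=G3|G1=0|1=1 G3=G4&G2=0&0=0 G4=G2&G1=0&1=0 -> 11100
Step 4: G0=NOT G2=NOT 1=0 G1=NOT G4=NOT 0=1 G2=G3|G1=0|1=1 G3=G4&G2=0&1=0 G4=G2&G1=1&1=1 -> 01101
Step 5: G0=NOT G2=NOT 1=0 G1=NOT G4=NOT 1=0 G2=G3|G1=0|1=1 G3=G4&G2=1&1=1 G4=G2&G1=1&1=1 -> 00111
Step 6: G0=NOT G2=NOT 1=0 G1=NOT G4=NOT 1=0 G2=G3|G1=1|0=1 G3=G4&G2=1&1=1 G4=G2&G1=1&0=0 -> 00110
Step 7: G0=NOT G2=NOT 1=0 G1=NOT G4=NOT 0=1 G2=G3|G1=1|0=1 G3=G4&G2=0&1=0 G4=G2&G1=1&0=0 -> 01100
Step 8: G0=NOT G2=NOT 1=0 G1=NOT G4=NOT 0=1 G2=G3|G1=0|1=1 G3=G4&G2=0&1=0 G4=G2&G1=1&1=1 -> 01101
Cycle of length 4 starting at step 4 -> no fixed point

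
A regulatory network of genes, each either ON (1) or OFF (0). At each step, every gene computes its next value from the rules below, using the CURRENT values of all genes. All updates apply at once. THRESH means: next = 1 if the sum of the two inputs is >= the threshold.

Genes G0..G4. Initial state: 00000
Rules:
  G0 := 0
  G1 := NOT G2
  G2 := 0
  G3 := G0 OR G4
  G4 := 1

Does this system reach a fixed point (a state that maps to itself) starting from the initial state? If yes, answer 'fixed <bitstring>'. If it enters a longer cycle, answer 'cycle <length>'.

Answer: fixed 01011

Derivation:
Step 0: 00000
Step 1: G0=0(const) G1=NOT G2=NOT 0=1 G2=0(const) G3=G0|G4=0|0=0 G4=1(const) -> 01001
Step 2: G0=0(const) G1=NOT G2=NOT 0=1 G2=0(const) G3=G0|G4=0|1=1 G4=1(const) -> 01011
Step 3: G0=0(const) G1=NOT G2=NOT 0=1 G2=0(const) G3=G0|G4=0|1=1 G4=1(const) -> 01011
Fixed point reached at step 2: 01011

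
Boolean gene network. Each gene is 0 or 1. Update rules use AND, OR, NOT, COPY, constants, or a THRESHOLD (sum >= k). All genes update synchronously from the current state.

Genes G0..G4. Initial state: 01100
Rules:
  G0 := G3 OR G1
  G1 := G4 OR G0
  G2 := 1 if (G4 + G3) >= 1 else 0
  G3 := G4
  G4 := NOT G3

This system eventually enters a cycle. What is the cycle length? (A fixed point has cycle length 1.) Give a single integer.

Step 0: 01100
Step 1: G0=G3|G1=0|1=1 G1=G4|G0=0|0=0 G2=(0+0>=1)=0 G3=G4=0 G4=NOT G3=NOT 0=1 -> 10001
Step 2: G0=G3|G1=0|0=0 G1=G4|G0=1|1=1 G2=(1+0>=1)=1 G3=G4=1 G4=NOT G3=NOT 0=1 -> 01111
Step 3: G0=G3|G1=1|1=1 G1=G4|G0=1|0=1 G2=(1+1>=1)=1 G3=G4=1 G4=NOT G3=NOT 1=0 -> 11110
Step 4: G0=G3|G1=1|1=1 G1=G4|G0=0|1=1 G2=(0+1>=1)=1 G3=G4=0 G4=NOT G3=NOT 1=0 -> 11100
Step 5: G0=G3|G1=0|1=1 G1=G4|G0=0|1=1 G2=(0+0>=1)=0 G3=G4=0 G4=NOT G3=NOT 0=1 -> 11001
Step 6: G0=G3|G1=0|1=1 G1=G4|G0=1|1=1 G2=(1+0>=1)=1 G3=G4=1 G4=NOT G3=NOT 0=1 -> 11111
Step 7: G0=G3|G1=1|1=1 G1=G4|G0=1|1=1 G2=(1+1>=1)=1 G3=G4=1 G4=NOT G3=NOT 1=0 -> 11110
State from step 7 equals state from step 3 -> cycle length 4

Answer: 4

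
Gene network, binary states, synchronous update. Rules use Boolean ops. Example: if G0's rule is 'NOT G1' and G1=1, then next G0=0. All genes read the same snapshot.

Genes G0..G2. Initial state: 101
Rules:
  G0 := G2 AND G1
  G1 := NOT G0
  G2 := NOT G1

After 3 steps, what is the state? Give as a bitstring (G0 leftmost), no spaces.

Step 1: G0=G2&G1=1&0=0 G1=NOT G0=NOT 1=0 G2=NOT G1=NOT 0=1 -> 001
Step 2: G0=G2&G1=1&0=0 G1=NOT G0=NOT 0=1 G2=NOT G1=NOT 0=1 -> 011
Step 3: G0=G2&G1=1&1=1 G1=NOT G0=NOT 0=1 G2=NOT G1=NOT 1=0 -> 110

110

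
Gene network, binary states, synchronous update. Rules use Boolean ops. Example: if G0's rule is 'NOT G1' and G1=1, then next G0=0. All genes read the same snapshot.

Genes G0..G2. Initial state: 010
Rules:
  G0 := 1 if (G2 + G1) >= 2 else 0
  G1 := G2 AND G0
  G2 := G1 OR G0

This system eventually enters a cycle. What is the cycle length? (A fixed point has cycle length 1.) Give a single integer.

Answer: 1

Derivation:
Step 0: 010
Step 1: G0=(0+1>=2)=0 G1=G2&G0=0&0=0 G2=G1|G0=1|0=1 -> 001
Step 2: G0=(1+0>=2)=0 G1=G2&G0=1&0=0 G2=G1|G0=0|0=0 -> 000
Step 3: G0=(0+0>=2)=0 G1=G2&G0=0&0=0 G2=G1|G0=0|0=0 -> 000
State from step 3 equals state from step 2 -> cycle length 1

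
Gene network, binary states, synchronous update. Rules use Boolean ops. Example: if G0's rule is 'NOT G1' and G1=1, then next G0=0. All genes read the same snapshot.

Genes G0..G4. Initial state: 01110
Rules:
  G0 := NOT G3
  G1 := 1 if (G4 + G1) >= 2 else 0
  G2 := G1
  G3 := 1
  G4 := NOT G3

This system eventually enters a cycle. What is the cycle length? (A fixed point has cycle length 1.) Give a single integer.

Step 0: 01110
Step 1: G0=NOT G3=NOT 1=0 G1=(0+1>=2)=0 G2=G1=1 G3=1(const) G4=NOT G3=NOT 1=0 -> 00110
Step 2: G0=NOT G3=NOT 1=0 G1=(0+0>=2)=0 G2=G1=0 G3=1(const) G4=NOT G3=NOT 1=0 -> 00010
Step 3: G0=NOT G3=NOT 1=0 G1=(0+0>=2)=0 G2=G1=0 G3=1(const) G4=NOT G3=NOT 1=0 -> 00010
State from step 3 equals state from step 2 -> cycle length 1

Answer: 1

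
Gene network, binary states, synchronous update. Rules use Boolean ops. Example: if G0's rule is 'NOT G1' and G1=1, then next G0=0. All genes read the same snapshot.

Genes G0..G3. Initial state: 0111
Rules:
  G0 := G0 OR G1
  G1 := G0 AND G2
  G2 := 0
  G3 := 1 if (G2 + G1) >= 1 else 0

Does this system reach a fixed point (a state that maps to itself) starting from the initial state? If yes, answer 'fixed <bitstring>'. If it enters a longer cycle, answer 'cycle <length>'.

Step 0: 0111
Step 1: G0=G0|G1=0|1=1 G1=G0&G2=0&1=0 G2=0(const) G3=(1+1>=1)=1 -> 1001
Step 2: G0=G0|G1=1|0=1 G1=G0&G2=1&0=0 G2=0(const) G3=(0+0>=1)=0 -> 1000
Step 3: G0=G0|G1=1|0=1 G1=G0&G2=1&0=0 G2=0(const) G3=(0+0>=1)=0 -> 1000
Fixed point reached at step 2: 1000

Answer: fixed 1000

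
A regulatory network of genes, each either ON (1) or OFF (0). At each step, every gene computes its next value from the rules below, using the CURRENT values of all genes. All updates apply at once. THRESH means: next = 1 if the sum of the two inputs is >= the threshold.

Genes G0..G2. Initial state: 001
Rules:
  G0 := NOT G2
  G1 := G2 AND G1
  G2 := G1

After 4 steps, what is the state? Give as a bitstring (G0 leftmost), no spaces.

Step 1: G0=NOT G2=NOT 1=0 G1=G2&G1=1&0=0 G2=G1=0 -> 000
Step 2: G0=NOT G2=NOT 0=1 G1=G2&G1=0&0=0 G2=G1=0 -> 100
Step 3: G0=NOT G2=NOT 0=1 G1=G2&G1=0&0=0 G2=G1=0 -> 100
Step 4: G0=NOT G2=NOT 0=1 G1=G2&G1=0&0=0 G2=G1=0 -> 100

100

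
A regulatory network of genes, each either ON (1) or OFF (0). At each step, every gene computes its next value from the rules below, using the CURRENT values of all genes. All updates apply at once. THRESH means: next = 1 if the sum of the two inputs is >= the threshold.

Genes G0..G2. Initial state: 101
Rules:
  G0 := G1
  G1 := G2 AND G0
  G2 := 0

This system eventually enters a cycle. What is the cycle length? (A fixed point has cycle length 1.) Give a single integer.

Answer: 1

Derivation:
Step 0: 101
Step 1: G0=G1=0 G1=G2&G0=1&1=1 G2=0(const) -> 010
Step 2: G0=G1=1 G1=G2&G0=0&0=0 G2=0(const) -> 100
Step 3: G0=G1=0 G1=G2&G0=0&1=0 G2=0(const) -> 000
Step 4: G0=G1=0 G1=G2&G0=0&0=0 G2=0(const) -> 000
State from step 4 equals state from step 3 -> cycle length 1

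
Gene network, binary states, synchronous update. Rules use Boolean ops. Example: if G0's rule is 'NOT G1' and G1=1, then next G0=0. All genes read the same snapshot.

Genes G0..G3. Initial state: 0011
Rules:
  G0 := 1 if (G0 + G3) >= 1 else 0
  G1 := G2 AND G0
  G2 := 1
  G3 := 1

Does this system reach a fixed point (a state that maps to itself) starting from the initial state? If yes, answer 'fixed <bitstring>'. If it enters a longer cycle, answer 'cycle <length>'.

Step 0: 0011
Step 1: G0=(0+1>=1)=1 G1=G2&G0=1&0=0 G2=1(const) G3=1(const) -> 1011
Step 2: G0=(1+1>=1)=1 G1=G2&G0=1&1=1 G2=1(const) G3=1(const) -> 1111
Step 3: G0=(1+1>=1)=1 G1=G2&G0=1&1=1 G2=1(const) G3=1(const) -> 1111
Fixed point reached at step 2: 1111

Answer: fixed 1111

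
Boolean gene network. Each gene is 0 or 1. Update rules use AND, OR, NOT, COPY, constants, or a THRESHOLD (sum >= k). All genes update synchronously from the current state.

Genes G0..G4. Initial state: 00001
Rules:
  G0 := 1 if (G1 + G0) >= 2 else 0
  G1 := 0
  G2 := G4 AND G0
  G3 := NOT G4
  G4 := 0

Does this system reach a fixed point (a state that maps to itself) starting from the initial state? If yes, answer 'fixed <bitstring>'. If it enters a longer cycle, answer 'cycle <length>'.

Answer: fixed 00010

Derivation:
Step 0: 00001
Step 1: G0=(0+0>=2)=0 G1=0(const) G2=G4&G0=1&0=0 G3=NOT G4=NOT 1=0 G4=0(const) -> 00000
Step 2: G0=(0+0>=2)=0 G1=0(const) G2=G4&G0=0&0=0 G3=NOT G4=NOT 0=1 G4=0(const) -> 00010
Step 3: G0=(0+0>=2)=0 G1=0(const) G2=G4&G0=0&0=0 G3=NOT G4=NOT 0=1 G4=0(const) -> 00010
Fixed point reached at step 2: 00010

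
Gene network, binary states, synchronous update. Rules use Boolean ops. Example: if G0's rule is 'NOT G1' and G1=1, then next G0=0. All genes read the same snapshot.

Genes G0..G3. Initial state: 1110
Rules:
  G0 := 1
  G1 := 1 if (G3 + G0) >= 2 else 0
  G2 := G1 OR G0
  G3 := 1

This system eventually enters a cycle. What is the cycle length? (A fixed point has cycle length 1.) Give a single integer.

Answer: 1

Derivation:
Step 0: 1110
Step 1: G0=1(const) G1=(0+1>=2)=0 G2=G1|G0=1|1=1 G3=1(const) -> 1011
Step 2: G0=1(const) G1=(1+1>=2)=1 G2=G1|G0=0|1=1 G3=1(const) -> 1111
Step 3: G0=1(const) G1=(1+1>=2)=1 G2=G1|G0=1|1=1 G3=1(const) -> 1111
State from step 3 equals state from step 2 -> cycle length 1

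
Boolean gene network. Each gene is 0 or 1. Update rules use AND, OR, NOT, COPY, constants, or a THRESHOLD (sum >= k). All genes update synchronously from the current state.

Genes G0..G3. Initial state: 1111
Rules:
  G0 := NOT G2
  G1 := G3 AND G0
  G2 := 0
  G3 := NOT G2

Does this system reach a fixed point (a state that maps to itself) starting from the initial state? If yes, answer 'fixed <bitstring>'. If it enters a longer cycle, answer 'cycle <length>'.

Answer: fixed 1101

Derivation:
Step 0: 1111
Step 1: G0=NOT G2=NOT 1=0 G1=G3&G0=1&1=1 G2=0(const) G3=NOT G2=NOT 1=0 -> 0100
Step 2: G0=NOT G2=NOT 0=1 G1=G3&G0=0&0=0 G2=0(const) G3=NOT G2=NOT 0=1 -> 1001
Step 3: G0=NOT G2=NOT 0=1 G1=G3&G0=1&1=1 G2=0(const) G3=NOT G2=NOT 0=1 -> 1101
Step 4: G0=NOT G2=NOT 0=1 G1=G3&G0=1&1=1 G2=0(const) G3=NOT G2=NOT 0=1 -> 1101
Fixed point reached at step 3: 1101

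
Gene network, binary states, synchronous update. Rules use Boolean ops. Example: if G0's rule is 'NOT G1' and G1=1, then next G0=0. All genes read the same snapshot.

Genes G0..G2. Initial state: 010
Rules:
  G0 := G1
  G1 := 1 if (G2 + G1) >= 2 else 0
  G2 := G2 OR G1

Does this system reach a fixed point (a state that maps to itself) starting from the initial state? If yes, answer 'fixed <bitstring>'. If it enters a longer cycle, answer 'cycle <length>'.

Step 0: 010
Step 1: G0=G1=1 G1=(0+1>=2)=0 G2=G2|G1=0|1=1 -> 101
Step 2: G0=G1=0 G1=(1+0>=2)=0 G2=G2|G1=1|0=1 -> 001
Step 3: G0=G1=0 G1=(1+0>=2)=0 G2=G2|G1=1|0=1 -> 001
Fixed point reached at step 2: 001

Answer: fixed 001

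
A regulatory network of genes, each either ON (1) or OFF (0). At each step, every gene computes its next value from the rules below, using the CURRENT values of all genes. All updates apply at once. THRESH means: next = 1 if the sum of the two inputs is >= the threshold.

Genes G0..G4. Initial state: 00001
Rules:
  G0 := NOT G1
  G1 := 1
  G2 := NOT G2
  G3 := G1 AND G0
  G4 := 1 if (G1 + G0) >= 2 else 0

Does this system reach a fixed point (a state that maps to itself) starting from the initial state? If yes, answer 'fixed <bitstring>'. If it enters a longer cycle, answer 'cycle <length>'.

Step 0: 00001
Step 1: G0=NOT G1=NOT 0=1 G1=1(const) G2=NOT G2=NOT 0=1 G3=G1&G0=0&0=0 G4=(0+0>=2)=0 -> 11100
Step 2: G0=NOT G1=NOT 1=0 G1=1(const) G2=NOT G2=NOT 1=0 G3=G1&G0=1&1=1 G4=(1+1>=2)=1 -> 01011
Step 3: G0=NOT G1=NOT 1=0 G1=1(const) G2=NOT G2=NOT 0=1 G3=G1&G0=1&0=0 G4=(1+0>=2)=0 -> 01100
Step 4: G0=NOT G1=NOT 1=0 G1=1(const) G2=NOT G2=NOT 1=0 G3=G1&G0=1&0=0 G4=(1+0>=2)=0 -> 01000
Step 5: G0=NOT G1=NOT 1=0 G1=1(const) G2=NOT G2=NOT 0=1 G3=G1&G0=1&0=0 G4=(1+0>=2)=0 -> 01100
Cycle of length 2 starting at step 3 -> no fixed point

Answer: cycle 2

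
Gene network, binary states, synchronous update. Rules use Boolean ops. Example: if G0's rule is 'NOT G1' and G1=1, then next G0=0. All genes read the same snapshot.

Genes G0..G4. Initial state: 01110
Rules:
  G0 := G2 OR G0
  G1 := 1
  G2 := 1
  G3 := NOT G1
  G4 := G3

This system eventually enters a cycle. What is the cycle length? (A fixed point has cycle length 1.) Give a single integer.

Step 0: 01110
Step 1: G0=G2|G0=1|0=1 G1=1(const) G2=1(const) G3=NOT G1=NOT 1=0 G4=G3=1 -> 11101
Step 2: G0=G2|G0=1|1=1 G1=1(const) G2=1(const) G3=NOT G1=NOT 1=0 G4=G3=0 -> 11100
Step 3: G0=G2|G0=1|1=1 G1=1(const) G2=1(const) G3=NOT G1=NOT 1=0 G4=G3=0 -> 11100
State from step 3 equals state from step 2 -> cycle length 1

Answer: 1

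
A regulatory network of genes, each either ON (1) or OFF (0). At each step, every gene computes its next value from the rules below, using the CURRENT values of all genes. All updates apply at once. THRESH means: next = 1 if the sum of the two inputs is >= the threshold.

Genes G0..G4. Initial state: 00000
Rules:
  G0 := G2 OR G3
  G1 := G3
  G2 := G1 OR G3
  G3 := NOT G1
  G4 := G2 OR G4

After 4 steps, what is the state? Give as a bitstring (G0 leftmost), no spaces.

Step 1: G0=G2|G3=0|0=0 G1=G3=0 G2=G1|G3=0|0=0 G3=NOT G1=NOT 0=1 G4=G2|G4=0|0=0 -> 00010
Step 2: G0=G2|G3=0|1=1 G1=G3=1 G2=G1|G3=0|1=1 G3=NOT G1=NOT 0=1 G4=G2|G4=0|0=0 -> 11110
Step 3: G0=G2|G3=1|1=1 G1=G3=1 G2=G1|G3=1|1=1 G3=NOT G1=NOT 1=0 G4=G2|G4=1|0=1 -> 11101
Step 4: G0=G2|G3=1|0=1 G1=G3=0 G2=G1|G3=1|0=1 G3=NOT G1=NOT 1=0 G4=G2|G4=1|1=1 -> 10101

10101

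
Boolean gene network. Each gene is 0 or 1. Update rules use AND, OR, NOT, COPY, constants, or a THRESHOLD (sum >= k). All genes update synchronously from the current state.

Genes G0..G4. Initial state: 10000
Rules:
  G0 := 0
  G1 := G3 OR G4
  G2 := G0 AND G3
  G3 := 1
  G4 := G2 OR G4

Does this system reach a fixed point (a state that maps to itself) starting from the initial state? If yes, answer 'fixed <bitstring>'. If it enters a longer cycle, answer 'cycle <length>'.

Step 0: 10000
Step 1: G0=0(const) G1=G3|G4=0|0=0 G2=G0&G3=1&0=0 G3=1(const) G4=G2|G4=0|0=0 -> 00010
Step 2: G0=0(const) G1=G3|G4=1|0=1 G2=G0&G3=0&1=0 G3=1(const) G4=G2|G4=0|0=0 -> 01010
Step 3: G0=0(const) G1=G3|G4=1|0=1 G2=G0&G3=0&1=0 G3=1(const) G4=G2|G4=0|0=0 -> 01010
Fixed point reached at step 2: 01010

Answer: fixed 01010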